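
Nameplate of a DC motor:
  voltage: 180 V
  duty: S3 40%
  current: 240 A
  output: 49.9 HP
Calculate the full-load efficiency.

86.2 %

P_out = 49.9 × 746 = 37225 W
P_in = V·I = 180 × 240 = 43200 W
η = P_out / P_in = 37225 / 43200 = 0.862 = 86.2%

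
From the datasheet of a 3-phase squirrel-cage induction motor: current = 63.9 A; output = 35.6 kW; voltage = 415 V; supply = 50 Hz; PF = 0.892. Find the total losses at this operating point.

P_in = √3·V·I·cosφ = 1.732×415×63.9×0.892 = 40970 W
P_out = 35600 W
Losses = P_in − P_out = 40970 − 35600 = 5370 W

5.37 kW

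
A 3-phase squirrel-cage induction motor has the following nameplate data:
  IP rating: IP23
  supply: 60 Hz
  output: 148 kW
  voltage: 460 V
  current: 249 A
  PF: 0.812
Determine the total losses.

13100 W

P_in = √3·V·I·cosφ = 1.732×460×249×0.812 = 161087 W
P_out = 148000 W
Losses = P_in − P_out = 161087 − 148000 = 13087 W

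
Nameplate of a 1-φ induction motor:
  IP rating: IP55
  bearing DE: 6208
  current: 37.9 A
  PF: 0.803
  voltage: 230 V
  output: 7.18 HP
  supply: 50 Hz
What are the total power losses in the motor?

1640 W

P_in = V·I·cosφ = 230×37.9×0.803 = 7000 W
P_out = 7.18×746 = 5356 W
Losses = P_in − P_out = 7000 − 5356 = 1644 W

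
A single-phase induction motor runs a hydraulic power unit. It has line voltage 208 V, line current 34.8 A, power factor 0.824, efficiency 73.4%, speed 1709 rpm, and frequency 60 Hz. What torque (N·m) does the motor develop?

P_in = V·I·cosφ = 208 × 34.8 × 0.824 = 5964 W
P_out = η·P_in = 0.734 × 5964 = 4378 W
n = 1709 rpm
ω = 2π×1709/60 = 179 rad/s
τ = P_out/ω = 4378/179 = 24.5 N·m

24.5 N·m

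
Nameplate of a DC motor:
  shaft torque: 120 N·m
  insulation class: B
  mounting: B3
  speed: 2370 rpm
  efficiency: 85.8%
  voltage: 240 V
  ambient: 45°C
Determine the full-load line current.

145 A

ω = 2π×2370/60 = 248.2 rad/s; P_out = τω = 120 × 248.2 = 29784 W
P_in = P_out / η = 29784 / 0.858 = 34713 W
I = P_in / V = 34713 / 240 = 145 A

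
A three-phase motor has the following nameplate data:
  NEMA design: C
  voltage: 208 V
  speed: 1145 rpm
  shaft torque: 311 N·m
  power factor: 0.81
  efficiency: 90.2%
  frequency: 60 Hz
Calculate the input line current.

142 A

ω = 2π×1145/60 = 119.9 rad/s; P_out = τω = 311 × 119.9 = 37289 W
P_in = P_out / η = 37289 / 0.902 = 41340 W
I_L = P_in / (√3·V_L·cosφ) = 41340 / (1.732 × 208 × 0.81) = 142 A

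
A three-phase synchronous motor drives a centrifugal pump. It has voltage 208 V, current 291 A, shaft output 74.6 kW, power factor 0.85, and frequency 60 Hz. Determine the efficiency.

P_out = 74.6 kW = 74600 W
P_in = √3·V_L·I_L·cosφ = 1.732 × 208 × 291 × 0.85 = 89109 W
η = P_out / P_in = 74600 / 89109 = 0.837 = 83.7%

83.7 %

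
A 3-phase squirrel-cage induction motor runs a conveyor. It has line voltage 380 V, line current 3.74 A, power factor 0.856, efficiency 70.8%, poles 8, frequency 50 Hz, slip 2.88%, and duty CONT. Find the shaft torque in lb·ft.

14.4 lb·ft

P_in = √3·V·I·cosφ = 1.732 × 380 × 3.74 × 0.856 = 2107 W
P_out = η·P_in = 0.708 × 2107 = 1492 W
n_s = 120×50/8 = 750 rpm; n = 750×(1−0.0288) = 728 rpm
ω = 2π×728/60 = 76.24 rad/s
τ = P_out/ω = 1492/76.24 = 19.57 N·m
In lb·ft: 19.57/1.356 = 14.4 lb·ft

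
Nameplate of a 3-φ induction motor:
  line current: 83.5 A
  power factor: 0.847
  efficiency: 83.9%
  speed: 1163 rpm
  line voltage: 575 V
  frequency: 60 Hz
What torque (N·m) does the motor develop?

P_in = √3·V·I·cosφ = 1.732 × 575 × 83.5 × 0.847 = 70435 W
P_out = η·P_in = 0.839 × 70435 = 59095 W
n = 1163 rpm
ω = 2π×1163/60 = 121.8 rad/s
τ = P_out/ω = 59095/121.8 = 485 N·m

485 N·m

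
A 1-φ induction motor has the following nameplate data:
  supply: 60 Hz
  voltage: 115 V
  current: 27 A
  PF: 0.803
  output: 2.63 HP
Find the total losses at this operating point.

P_in = V·I·cosφ = 115×27×0.803 = 2493 W
P_out = 2.63×746 = 1962 W
Losses = P_in − P_out = 2493 − 1962 = 531 W

531 W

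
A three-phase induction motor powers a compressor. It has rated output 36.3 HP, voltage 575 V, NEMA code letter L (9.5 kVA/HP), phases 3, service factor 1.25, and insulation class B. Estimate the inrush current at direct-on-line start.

346 A

S_LR = 9.5 × 36.3 = 344.85 kVA
I_LR = S_LR/(√3·V_L) = 344850/(1.732×575) = 346 A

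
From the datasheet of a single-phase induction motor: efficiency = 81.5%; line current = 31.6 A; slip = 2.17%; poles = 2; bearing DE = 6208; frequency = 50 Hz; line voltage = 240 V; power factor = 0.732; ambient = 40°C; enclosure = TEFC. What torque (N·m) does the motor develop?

P_in = V·I·cosφ = 240 × 31.6 × 0.732 = 5551 W
P_out = η·P_in = 0.815 × 5551 = 4524 W
n_s = 120×50/2 = 3000 rpm; n = 3000×(1−0.0217) = 2935 rpm
ω = 2π×2935/60 = 307.4 rad/s
τ = P_out/ω = 4524/307.4 = 14.7 N·m

14.7 N·m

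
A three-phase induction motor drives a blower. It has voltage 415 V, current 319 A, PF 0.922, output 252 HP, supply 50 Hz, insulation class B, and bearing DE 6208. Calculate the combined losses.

P_in = √3·V·I·cosφ = 1.732×415×319×0.922 = 211406 W
P_out = 252×746 = 187992 W
Losses = P_in − P_out = 211406 − 187992 = 23414 W

23400 W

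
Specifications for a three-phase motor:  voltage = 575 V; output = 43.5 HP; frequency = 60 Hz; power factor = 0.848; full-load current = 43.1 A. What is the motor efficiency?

89.2 %

P_out = 43.5 × 746 = 32451 W
P_in = √3·V_L·I_L·cosφ = 1.732 × 575 × 43.1 × 0.848 = 36399 W
η = P_out / P_in = 32451 / 36399 = 0.892 = 89.2%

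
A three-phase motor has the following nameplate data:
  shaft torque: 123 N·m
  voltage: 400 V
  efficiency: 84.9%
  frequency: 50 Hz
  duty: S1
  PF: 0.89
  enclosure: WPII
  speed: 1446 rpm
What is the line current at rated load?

ω = 2π×1446/60 = 151.4 rad/s; P_out = τω = 123 × 151.4 = 18622 W
P_in = P_out / η = 18622 / 0.849 = 21934 W
I_L = P_in / (√3·V_L·cosφ) = 21934 / (1.732 × 400 × 0.89) = 35.6 A

35.6 A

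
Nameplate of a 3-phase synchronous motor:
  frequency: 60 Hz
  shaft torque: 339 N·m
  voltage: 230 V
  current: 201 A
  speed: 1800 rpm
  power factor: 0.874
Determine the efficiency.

ω = 2π × 1800/60 = 188.5 rad/s; P_out = τω = 339 × 188.5 = 63902 W
P_in = √3·V_L·I_L·cosφ = 1.732 × 230 × 201 × 0.874 = 69981 W
η = P_out / P_in = 63902 / 69981 = 0.913 = 91.3%

91.3 %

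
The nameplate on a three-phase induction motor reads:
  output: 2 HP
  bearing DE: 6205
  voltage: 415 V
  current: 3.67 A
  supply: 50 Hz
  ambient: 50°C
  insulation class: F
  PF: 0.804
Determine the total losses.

629 W

P_in = √3·V·I·cosφ = 1.732×415×3.67×0.804 = 2121 W
P_out = 2×746 = 1492 W
Losses = P_in − P_out = 2121 − 1492 = 629 W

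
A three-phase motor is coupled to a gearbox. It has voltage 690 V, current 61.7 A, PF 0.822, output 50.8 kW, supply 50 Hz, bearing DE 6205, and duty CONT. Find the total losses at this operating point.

9.81 kW

P_in = √3·V·I·cosφ = 1.732×690×61.7×0.822 = 60611 W
P_out = 50800 W
Losses = P_in − P_out = 60611 − 50800 = 9811 W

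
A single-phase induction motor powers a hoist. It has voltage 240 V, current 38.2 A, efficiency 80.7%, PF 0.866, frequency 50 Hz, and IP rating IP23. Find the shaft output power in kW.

P_in = V·I·cosφ = 240 × 38.2 × 0.866 = 7939 W
P_out = η·P_in = 0.807 × 7939 = 6407 W

6.41 kW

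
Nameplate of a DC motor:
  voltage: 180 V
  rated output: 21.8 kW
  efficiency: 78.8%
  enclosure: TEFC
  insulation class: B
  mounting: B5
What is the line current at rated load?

154 A

P_out = 21.8 kW = 21800 W
P_in = P_out / η = 21800 / 0.788 = 27665 W
I = P_in / V = 27665 / 180 = 154 A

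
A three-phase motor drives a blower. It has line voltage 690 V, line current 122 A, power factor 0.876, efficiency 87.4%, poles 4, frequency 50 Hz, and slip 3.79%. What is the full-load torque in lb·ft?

P_in = √3·V·I·cosφ = 1.732 × 690 × 122 × 0.876 = 127721 W
P_out = η·P_in = 0.874 × 127721 = 111628 W
n_s = 120×50/4 = 1500 rpm; n = 1500×(1−0.0379) = 1443 rpm
ω = 2π×1443/60 = 151.1 rad/s
τ = P_out/ω = 111628/151.1 = 738.8 N·m
In lb·ft: 738.8/1.356 = 545 lb·ft

545 lb·ft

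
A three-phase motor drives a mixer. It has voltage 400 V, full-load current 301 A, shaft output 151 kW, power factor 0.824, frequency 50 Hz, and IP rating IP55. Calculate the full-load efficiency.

87.9 %

P_out = 151 kW = 151000 W
P_in = √3·V_L·I_L·cosφ = 1.732 × 400 × 301 × 0.824 = 171831 W
η = P_out / P_in = 151000 / 171831 = 0.879 = 87.9%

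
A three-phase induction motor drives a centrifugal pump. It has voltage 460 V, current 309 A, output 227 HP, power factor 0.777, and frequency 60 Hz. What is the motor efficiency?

P_out = 227 × 746 = 169342 W
P_in = √3·V_L·I_L·cosφ = 1.732 × 460 × 309 × 0.777 = 191287 W
η = P_out / P_in = 169342 / 191287 = 0.885 = 88.5%

88.5 %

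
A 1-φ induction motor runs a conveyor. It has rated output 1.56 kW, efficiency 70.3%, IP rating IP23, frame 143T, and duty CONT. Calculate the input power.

P_out = 1560 W
P_in = P_out/η = 1560/0.703 = 2219 W = 2.22 kW

2.22 kW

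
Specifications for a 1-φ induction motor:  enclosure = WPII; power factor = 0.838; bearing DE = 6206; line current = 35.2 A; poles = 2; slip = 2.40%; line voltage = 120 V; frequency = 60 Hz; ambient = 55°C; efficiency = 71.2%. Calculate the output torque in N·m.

P_in = V·I·cosφ = 120 × 35.2 × 0.838 = 3540 W
P_out = η·P_in = 0.712 × 3540 = 2520 W
n_s = 120×60/2 = 3600 rpm; n = 3600×(1−0.024) = 3514 rpm
ω = 2π×3514/60 = 368 rad/s
τ = P_out/ω = 2520/368 = 6.85 N·m

6.85 N·m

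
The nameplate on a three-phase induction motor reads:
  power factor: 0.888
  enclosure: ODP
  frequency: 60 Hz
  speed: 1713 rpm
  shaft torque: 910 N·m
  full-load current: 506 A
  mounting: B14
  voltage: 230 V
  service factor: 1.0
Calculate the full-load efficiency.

91.2 %

ω = 2π × 1713/60 = 179.4 rad/s; P_out = τω = 910 × 179.4 = 163254 W
P_in = √3·V_L·I_L·cosφ = 1.732 × 230 × 506 × 0.888 = 178994 W
η = P_out / P_in = 163254 / 178994 = 0.912 = 91.2%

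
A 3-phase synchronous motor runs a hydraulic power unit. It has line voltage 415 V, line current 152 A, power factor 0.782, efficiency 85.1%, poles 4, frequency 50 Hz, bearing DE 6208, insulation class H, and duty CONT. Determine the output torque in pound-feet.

P_in = √3·V·I·cosφ = 1.732 × 415 × 152 × 0.782 = 85437 W
P_out = η·P_in = 0.851 × 85437 = 72707 W
n = n_s = 120×50/4 = 1500 rpm (synchronous)
ω = 2π×1500/60 = 157.1 rad/s
τ = P_out/ω = 72707/157.1 = 462.8 N·m
In lb·ft: 462.8/1.356 = 341 lb·ft

341 lb·ft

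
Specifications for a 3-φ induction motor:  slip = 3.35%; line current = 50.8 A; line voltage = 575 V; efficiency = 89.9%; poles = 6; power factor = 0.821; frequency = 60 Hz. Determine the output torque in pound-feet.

227 lb·ft

P_in = √3·V·I·cosφ = 1.732 × 575 × 50.8 × 0.821 = 41536 W
P_out = η·P_in = 0.899 × 41536 = 37341 W
n_s = 120×60/6 = 1200 rpm; n = 1200×(1−0.0335) = 1160 rpm
ω = 2π×1160/60 = 121.5 rad/s
τ = P_out/ω = 37341/121.5 = 307.3 N·m
In lb·ft: 307.3/1.356 = 227 lb·ft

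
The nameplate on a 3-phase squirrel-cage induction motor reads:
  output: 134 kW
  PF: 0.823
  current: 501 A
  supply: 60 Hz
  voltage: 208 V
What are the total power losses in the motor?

14500 W

P_in = √3·V·I·cosφ = 1.732×208×501×0.823 = 148542 W
P_out = 134000 W
Losses = P_in − P_out = 148542 − 134000 = 14542 W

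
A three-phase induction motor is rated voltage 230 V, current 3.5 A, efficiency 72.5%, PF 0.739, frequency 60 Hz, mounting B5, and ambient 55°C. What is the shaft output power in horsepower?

P_in = √3·V·I·cosφ = 1.732 × 230 × 3.5 × 0.739 = 1030 W
P_out = η·P_in = 0.725 × 1030 = 747 W
= 747/746 = 1 HP

1 HP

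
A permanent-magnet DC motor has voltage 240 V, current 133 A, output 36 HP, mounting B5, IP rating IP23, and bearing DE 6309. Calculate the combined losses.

5060 W

P_in = V·I = 240×133 = 31920 W
P_out = 36×746 = 26856 W
Losses = P_in − P_out = 31920 − 26856 = 5064 W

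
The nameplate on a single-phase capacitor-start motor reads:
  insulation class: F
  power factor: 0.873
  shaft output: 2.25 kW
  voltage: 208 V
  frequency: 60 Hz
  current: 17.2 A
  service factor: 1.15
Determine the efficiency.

72.0 %

P_out = 2.25 kW = 2250 W
P_in = V·I·cosφ = 208 × 17.2 × 0.873 = 3123 W
η = P_out / P_in = 2250 / 3123 = 0.720 = 72.0%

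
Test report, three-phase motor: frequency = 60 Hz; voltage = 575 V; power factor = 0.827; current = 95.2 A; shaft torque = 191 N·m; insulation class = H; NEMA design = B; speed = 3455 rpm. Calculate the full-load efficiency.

ω = 2π × 3455/60 = 361.8 rad/s; P_out = τω = 191 × 361.8 = 69104 W
P_in = √3·V_L·I_L·cosφ = 1.732 × 575 × 95.2 × 0.827 = 78408 W
η = P_out / P_in = 69104 / 78408 = 0.881 = 88.1%

88.1 %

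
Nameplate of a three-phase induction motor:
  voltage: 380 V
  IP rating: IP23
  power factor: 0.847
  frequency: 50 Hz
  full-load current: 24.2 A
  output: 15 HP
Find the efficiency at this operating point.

P_out = 15 × 746 = 11190 W
P_in = √3·V_L·I_L·cosφ = 1.732 × 380 × 24.2 × 0.847 = 13491 W
η = P_out / P_in = 11190 / 13491 = 0.829 = 82.9%

82.9 %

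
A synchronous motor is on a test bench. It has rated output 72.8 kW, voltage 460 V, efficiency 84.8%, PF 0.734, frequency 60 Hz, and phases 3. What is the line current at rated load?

P_out = 72.8 kW = 72800 W
P_in = P_out / η = 72800 / 0.848 = 85849 W
I_L = P_in / (√3·V_L·cosφ) = 85849 / (1.732 × 460 × 0.734) = 147 A

147 A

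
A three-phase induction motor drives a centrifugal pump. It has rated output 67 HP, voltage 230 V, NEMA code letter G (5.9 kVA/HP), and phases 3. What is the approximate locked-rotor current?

S_LR = 5.9 × 67 = 395.3 kVA
I_LR = S_LR/(√3·V_L) = 395300/(1.732×230) = 992 A

992 A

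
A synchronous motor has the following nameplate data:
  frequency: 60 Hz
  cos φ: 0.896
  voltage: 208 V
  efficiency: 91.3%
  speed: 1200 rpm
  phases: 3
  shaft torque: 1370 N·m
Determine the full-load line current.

ω = 2π×1200/60 = 125.7 rad/s; P_out = τω = 1370 × 125.7 = 172209 W
P_in = P_out / η = 172209 / 0.913 = 188619 W
I_L = P_in / (√3·V_L·cosφ) = 188619 / (1.732 × 208 × 0.896) = 584 A

584 A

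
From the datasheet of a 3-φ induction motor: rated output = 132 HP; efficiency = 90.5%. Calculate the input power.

109 kW

P_out = 132 × 746 = 98472 W
P_in = P_out/η = 98472/0.905 = 108809 W = 109 kW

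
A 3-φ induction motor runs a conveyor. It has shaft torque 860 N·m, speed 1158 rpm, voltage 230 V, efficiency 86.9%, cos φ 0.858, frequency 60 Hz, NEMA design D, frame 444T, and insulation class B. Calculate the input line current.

351 A

ω = 2π×1158/60 = 121.3 rad/s; P_out = τω = 860 × 121.3 = 104318 W
P_in = P_out / η = 104318 / 0.869 = 120044 W
I_L = P_in / (√3·V_L·cosφ) = 120044 / (1.732 × 230 × 0.858) = 351 A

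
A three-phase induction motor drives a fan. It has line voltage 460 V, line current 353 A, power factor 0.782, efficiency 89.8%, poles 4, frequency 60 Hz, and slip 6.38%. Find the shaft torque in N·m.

1120 N·m

P_in = √3·V·I·cosφ = 1.732 × 460 × 353 × 0.782 = 219931 W
P_out = η·P_in = 0.898 × 219931 = 197498 W
n_s = 120×60/4 = 1800 rpm; n = 1800×(1−0.0638) = 1685 rpm
ω = 2π×1685/60 = 176.5 rad/s
τ = P_out/ω = 197498/176.5 = 1120 N·m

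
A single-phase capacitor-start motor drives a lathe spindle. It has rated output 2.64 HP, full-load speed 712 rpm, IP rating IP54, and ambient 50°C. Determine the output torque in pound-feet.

19.5 lb·ft

P_out = 2.64 × 746 = 1969 W
ω = 2π × 712/60 = 74.56 rad/s
τ = P_out/ω = 1969/74.56 = 26.41 N·m
In lb·ft: 26.41/1.356 = 19.5 lb·ft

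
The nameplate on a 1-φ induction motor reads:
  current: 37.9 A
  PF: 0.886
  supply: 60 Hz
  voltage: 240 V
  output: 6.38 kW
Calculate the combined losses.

1680 W

P_in = V·I·cosφ = 240×37.9×0.886 = 8059 W
P_out = 6380 W
Losses = P_in − P_out = 8059 − 6380 = 1679 W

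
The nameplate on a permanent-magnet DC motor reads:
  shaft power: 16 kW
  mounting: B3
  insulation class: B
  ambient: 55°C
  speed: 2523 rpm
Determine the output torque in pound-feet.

44.7 lb·ft

ω = 2π × 2523/60 = 264.2 rad/s
τ = P/ω = 16000/264.2 = 60.56 N·m
In lb·ft: 60.56/1.356 = 44.7 lb·ft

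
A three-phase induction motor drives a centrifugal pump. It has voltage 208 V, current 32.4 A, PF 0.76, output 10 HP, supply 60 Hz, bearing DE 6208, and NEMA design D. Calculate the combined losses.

P_in = √3·V·I·cosφ = 1.732×208×32.4×0.76 = 8871 W
P_out = 10×746 = 7460 W
Losses = P_in − P_out = 8871 − 7460 = 1411 W

1410 W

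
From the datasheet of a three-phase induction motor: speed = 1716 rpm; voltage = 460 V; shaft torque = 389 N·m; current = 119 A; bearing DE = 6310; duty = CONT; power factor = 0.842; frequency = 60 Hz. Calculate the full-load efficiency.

87.6 %

ω = 2π × 1716/60 = 179.7 rad/s; P_out = τω = 389 × 179.7 = 69903 W
P_in = √3·V_L·I_L·cosφ = 1.732 × 460 × 119 × 0.842 = 79830 W
η = P_out / P_in = 69903 / 79830 = 0.876 = 87.6%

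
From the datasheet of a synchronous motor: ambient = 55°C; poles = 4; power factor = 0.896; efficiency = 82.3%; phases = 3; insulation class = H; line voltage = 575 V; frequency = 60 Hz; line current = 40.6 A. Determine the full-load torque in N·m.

158 N·m

P_in = √3·V·I·cosφ = 1.732 × 575 × 40.6 × 0.896 = 36228 W
P_out = η·P_in = 0.823 × 36228 = 29816 W
n = n_s = 120×60/4 = 1800 rpm (synchronous)
ω = 2π×1800/60 = 188.5 rad/s
τ = P_out/ω = 29816/188.5 = 158 N·m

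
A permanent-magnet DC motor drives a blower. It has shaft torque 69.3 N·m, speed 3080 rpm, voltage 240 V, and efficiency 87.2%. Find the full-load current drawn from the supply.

ω = 2π×3080/60 = 322.5 rad/s; P_out = τω = 69.3 × 322.5 = 22349 W
P_in = P_out / η = 22349 / 0.872 = 25630 W
I = P_in / V = 25630 / 240 = 107 A

107 A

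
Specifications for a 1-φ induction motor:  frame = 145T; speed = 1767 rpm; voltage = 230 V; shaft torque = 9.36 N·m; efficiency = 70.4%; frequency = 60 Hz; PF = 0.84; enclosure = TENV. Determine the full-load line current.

ω = 2π×1767/60 = 185 rad/s; P_out = τω = 9.36 × 185 = 1732 W
P_in = P_out / η = 1732 / 0.704 = 2460 W
I = P_in / (V·cosφ) = 2460 / (230 × 0.84) = 12.7 A

12.7 A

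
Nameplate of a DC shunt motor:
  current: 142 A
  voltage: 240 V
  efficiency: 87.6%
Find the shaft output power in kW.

P_in = V·I = 240 × 142 = 34080 W
P_out = η·P_in = 0.876 × 34080 = 29854 W

29.9 kW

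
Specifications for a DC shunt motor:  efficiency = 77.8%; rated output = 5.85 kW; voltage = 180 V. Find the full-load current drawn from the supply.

41.8 A

P_out = 5.85 kW = 5850 W
P_in = P_out / η = 5850 / 0.778 = 7519 W
I = P_in / V = 7519 / 180 = 41.8 A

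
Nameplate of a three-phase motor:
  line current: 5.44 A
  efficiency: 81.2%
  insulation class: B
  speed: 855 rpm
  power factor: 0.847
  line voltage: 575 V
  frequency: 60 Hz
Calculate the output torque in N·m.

P_in = √3·V·I·cosφ = 1.732 × 575 × 5.44 × 0.847 = 4589 W
P_out = η·P_in = 0.812 × 4589 = 3726 W
n = 855 rpm
ω = 2π×855/60 = 89.54 rad/s
τ = P_out/ω = 3726/89.54 = 41.6 N·m

41.6 N·m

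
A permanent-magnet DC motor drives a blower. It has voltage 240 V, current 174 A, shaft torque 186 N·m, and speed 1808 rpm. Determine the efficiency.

ω = 2π × 1808/60 = 189.3 rad/s; P_out = τω = 186 × 189.3 = 35210 W
P_in = V·I = 240 × 174 = 41760 W
η = P_out / P_in = 35210 / 41760 = 0.843 = 84.3%

84.3 %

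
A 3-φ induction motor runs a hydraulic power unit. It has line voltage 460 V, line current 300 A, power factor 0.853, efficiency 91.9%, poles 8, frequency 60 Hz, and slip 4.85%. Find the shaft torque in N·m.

P_in = √3·V·I·cosφ = 1.732 × 460 × 300 × 0.853 = 203881 W
P_out = η·P_in = 0.919 × 203881 = 187367 W
n_s = 120×60/8 = 900 rpm; n = 900×(1−0.0485) = 856 rpm
ω = 2π×856/60 = 89.64 rad/s
τ = P_out/ω = 187367/89.64 = 2090 N·m

2090 N·m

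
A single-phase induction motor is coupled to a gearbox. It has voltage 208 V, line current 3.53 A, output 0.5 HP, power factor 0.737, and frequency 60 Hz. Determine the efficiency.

P_out = 0.5 × 746 = 373 W
P_in = V·I·cosφ = 208 × 3.53 × 0.737 = 541 W
η = P_out / P_in = 373 / 541 = 0.689 = 68.9%

68.9 %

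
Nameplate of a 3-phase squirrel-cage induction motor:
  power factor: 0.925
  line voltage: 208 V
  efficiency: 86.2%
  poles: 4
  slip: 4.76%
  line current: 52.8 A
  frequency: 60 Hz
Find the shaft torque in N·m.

84.5 N·m

P_in = √3·V·I·cosφ = 1.732 × 208 × 52.8 × 0.925 = 17595 W
P_out = η·P_in = 0.862 × 17595 = 15167 W
n_s = 120×60/4 = 1800 rpm; n = 1800×(1−0.0476) = 1714 rpm
ω = 2π×1714/60 = 179.5 rad/s
τ = P_out/ω = 15167/179.5 = 84.5 N·m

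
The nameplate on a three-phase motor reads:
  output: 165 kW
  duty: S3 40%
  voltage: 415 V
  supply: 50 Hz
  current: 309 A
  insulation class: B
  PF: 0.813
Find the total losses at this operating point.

15.6 kW

P_in = √3·V·I·cosφ = 1.732×415×309×0.813 = 180570 W
P_out = 165000 W
Losses = P_in − P_out = 180570 − 165000 = 15570 W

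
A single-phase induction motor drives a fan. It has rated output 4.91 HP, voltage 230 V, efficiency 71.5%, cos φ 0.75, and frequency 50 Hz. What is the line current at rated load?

29.7 A

P_out = 4.91 × 746 = 3663 W
P_in = P_out / η = 3663 / 0.715 = 5123 W
I = P_in / (V·cosφ) = 5123 / (230 × 0.75) = 29.7 A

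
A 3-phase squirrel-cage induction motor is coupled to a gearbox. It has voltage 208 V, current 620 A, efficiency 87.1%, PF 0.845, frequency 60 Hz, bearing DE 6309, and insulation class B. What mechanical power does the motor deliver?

P_in = √3·V·I·cosφ = 1.732 × 208 × 620 × 0.845 = 188738 W
P_out = η·P_in = 0.871 × 188738 = 164391 W

164 kW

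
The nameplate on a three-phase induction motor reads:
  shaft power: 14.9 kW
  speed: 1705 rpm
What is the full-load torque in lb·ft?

61.6 lb·ft

ω = 2π × 1705/60 = 178.5 rad/s
τ = P/ω = 14900/178.5 = 83.47 N·m
In lb·ft: 83.47/1.356 = 61.6 lb·ft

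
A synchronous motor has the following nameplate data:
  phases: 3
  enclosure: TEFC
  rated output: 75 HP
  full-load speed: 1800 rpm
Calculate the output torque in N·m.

297 N·m

P_out = 75 × 746 = 55950 W
ω = 2π × 1800/60 = 188.5 rad/s
τ = P_out/ω = 55950/188.5 = 297 N·m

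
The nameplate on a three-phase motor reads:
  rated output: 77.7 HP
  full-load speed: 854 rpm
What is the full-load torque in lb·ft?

478 lb·ft

P_out = 77.7 × 746 = 57964 W
ω = 2π × 854/60 = 89.43 rad/s
τ = P_out/ω = 57964/89.43 = 648.1 N·m
In lb·ft: 648.1/1.356 = 478 lb·ft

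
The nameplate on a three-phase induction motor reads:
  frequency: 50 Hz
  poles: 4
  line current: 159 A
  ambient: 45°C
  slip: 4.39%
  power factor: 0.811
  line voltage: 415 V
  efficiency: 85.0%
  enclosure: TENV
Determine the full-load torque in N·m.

525 N·m

P_in = √3·V·I·cosφ = 1.732 × 415 × 159 × 0.811 = 92686 W
P_out = η·P_in = 0.85 × 92686 = 78783 W
n_s = 120×50/4 = 1500 rpm; n = 1500×(1−0.0439) = 1434 rpm
ω = 2π×1434/60 = 150.2 rad/s
τ = P_out/ω = 78783/150.2 = 525 N·m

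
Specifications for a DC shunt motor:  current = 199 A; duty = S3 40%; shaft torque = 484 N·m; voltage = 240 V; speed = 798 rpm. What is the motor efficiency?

84.7 %

ω = 2π × 798/60 = 83.57 rad/s; P_out = τω = 484 × 83.57 = 40448 W
P_in = V·I = 240 × 199 = 47760 W
η = P_out / P_in = 40448 / 47760 = 0.847 = 84.7%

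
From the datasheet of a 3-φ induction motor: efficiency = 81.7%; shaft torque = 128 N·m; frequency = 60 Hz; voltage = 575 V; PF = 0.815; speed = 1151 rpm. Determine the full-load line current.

ω = 2π×1151/60 = 120.5 rad/s; P_out = τω = 128 × 120.5 = 15424 W
P_in = P_out / η = 15424 / 0.817 = 18879 W
I_L = P_in / (√3·V_L·cosφ) = 18879 / (1.732 × 575 × 0.815) = 23.3 A

23.3 A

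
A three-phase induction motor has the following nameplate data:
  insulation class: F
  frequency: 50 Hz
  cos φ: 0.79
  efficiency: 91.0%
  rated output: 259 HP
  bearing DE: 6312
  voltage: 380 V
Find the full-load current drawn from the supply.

408 A

P_out = 259 × 746 = 193214 W
P_in = P_out / η = 193214 / 0.910 = 212323 W
I_L = P_in / (√3·V_L·cosφ) = 212323 / (1.732 × 380 × 0.79) = 408 A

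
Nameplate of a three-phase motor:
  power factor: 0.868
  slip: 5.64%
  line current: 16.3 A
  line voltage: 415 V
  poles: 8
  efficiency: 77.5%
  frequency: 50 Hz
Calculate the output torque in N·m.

P_in = √3·V·I·cosφ = 1.732 × 415 × 16.3 × 0.868 = 10170 W
P_out = η·P_in = 0.775 × 10170 = 7882 W
n_s = 120×50/8 = 750 rpm; n = 750×(1−0.0564) = 708 rpm
ω = 2π×708/60 = 74.14 rad/s
τ = P_out/ω = 7882/74.14 = 106 N·m

106 N·m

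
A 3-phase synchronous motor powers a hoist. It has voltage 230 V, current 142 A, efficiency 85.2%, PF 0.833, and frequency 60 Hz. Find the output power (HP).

P_in = √3·V·I·cosφ = 1.732 × 230 × 142 × 0.833 = 47120 W
P_out = η·P_in = 0.852 × 47120 = 40146 W
= 40146/746 = 53.8 HP

53.8 HP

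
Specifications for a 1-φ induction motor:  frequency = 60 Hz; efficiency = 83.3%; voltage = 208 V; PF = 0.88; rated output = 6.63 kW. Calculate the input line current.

P_out = 6.63 kW = 6630 W
P_in = P_out / η = 6630 / 0.833 = 7959 W
I = P_in / (V·cosφ) = 7959 / (208 × 0.88) = 43.5 A

43.5 A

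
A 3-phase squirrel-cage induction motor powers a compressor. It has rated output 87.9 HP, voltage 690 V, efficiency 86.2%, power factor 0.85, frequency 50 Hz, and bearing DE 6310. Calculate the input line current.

P_out = 87.9 × 746 = 65573 W
P_in = P_out / η = 65573 / 0.862 = 76071 W
I_L = P_in / (√3·V_L·cosφ) = 76071 / (1.732 × 690 × 0.85) = 74.9 A

74.9 A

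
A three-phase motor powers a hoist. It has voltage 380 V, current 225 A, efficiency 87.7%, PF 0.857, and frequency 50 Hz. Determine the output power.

111 kW

P_in = √3·V·I·cosφ = 1.732 × 380 × 225 × 0.857 = 126910 W
P_out = η·P_in = 0.877 × 126910 = 111300 W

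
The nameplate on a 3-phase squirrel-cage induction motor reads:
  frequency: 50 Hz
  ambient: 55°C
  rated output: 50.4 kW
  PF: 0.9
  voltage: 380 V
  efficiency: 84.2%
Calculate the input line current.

101 A

P_out = 50.4 kW = 50400 W
P_in = P_out / η = 50400 / 0.842 = 59857 W
I_L = P_in / (√3·V_L·cosφ) = 59857 / (1.732 × 380 × 0.9) = 101 A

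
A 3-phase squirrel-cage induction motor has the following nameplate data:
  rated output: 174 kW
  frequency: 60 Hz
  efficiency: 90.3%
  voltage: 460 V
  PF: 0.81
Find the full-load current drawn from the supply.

P_out = 174 kW = 174000 W
P_in = P_out / η = 174000 / 0.903 = 192691 W
I_L = P_in / (√3·V_L·cosφ) = 192691 / (1.732 × 460 × 0.81) = 299 A

299 A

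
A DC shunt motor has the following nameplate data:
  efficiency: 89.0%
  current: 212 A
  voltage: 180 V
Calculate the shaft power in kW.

34 kW

P_in = V·I = 180 × 212 = 38160 W
P_out = η·P_in = 0.89 × 38160 = 33962 W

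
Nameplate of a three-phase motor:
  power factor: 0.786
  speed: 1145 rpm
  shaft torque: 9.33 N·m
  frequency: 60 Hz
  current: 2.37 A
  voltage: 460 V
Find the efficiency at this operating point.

ω = 2π × 1145/60 = 119.9 rad/s; P_out = τω = 9.33 × 119.9 = 1119 W
P_in = √3·V_L·I_L·cosφ = 1.732 × 460 × 2.37 × 0.786 = 1484 W
η = P_out / P_in = 1119 / 1484 = 0.754 = 75.4%

75.4 %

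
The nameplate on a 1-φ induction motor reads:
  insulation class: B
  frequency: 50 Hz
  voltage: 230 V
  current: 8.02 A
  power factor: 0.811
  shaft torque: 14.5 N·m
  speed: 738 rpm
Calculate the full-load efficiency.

74.9 %

ω = 2π × 738/60 = 77.28 rad/s; P_out = τω = 14.5 × 77.28 = 1121 W
P_in = V·I·cosφ = 230 × 8.02 × 0.811 = 1496 W
η = P_out / P_in = 1121 / 1496 = 0.749 = 74.9%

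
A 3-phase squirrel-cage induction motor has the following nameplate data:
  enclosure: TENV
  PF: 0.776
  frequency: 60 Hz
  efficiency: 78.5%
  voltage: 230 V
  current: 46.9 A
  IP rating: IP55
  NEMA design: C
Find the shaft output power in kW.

11.4 kW

P_in = √3·V·I·cosφ = 1.732 × 230 × 46.9 × 0.776 = 14498 W
P_out = η·P_in = 0.785 × 14498 = 11381 W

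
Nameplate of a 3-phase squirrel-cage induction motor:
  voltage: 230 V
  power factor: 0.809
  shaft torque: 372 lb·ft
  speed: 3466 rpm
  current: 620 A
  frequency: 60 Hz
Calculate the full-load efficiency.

τ = 372 lb·ft × 1.356 = 504.4 N·m
ω = 2π × 3466/60 = 363 rad/s; P_out = τω = 504.4 × 363 = 183097 W
P_in = √3·V_L·I_L·cosφ = 1.732 × 230 × 620 × 0.809 = 199809 W
η = P_out / P_in = 183097 / 199809 = 0.916 = 91.6%

91.6 %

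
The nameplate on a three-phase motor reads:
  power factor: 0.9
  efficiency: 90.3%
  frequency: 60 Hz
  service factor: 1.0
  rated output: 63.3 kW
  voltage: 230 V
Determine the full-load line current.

P_out = 63.3 kW = 63300 W
P_in = P_out / η = 63300 / 0.903 = 70100 W
I_L = P_in / (√3·V_L·cosφ) = 70100 / (1.732 × 230 × 0.9) = 196 A

196 A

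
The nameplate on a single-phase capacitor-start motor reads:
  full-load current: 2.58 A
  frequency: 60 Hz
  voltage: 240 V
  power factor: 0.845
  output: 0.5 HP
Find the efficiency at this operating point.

P_out = 0.5 × 746 = 373 W
P_in = V·I·cosφ = 240 × 2.58 × 0.845 = 523 W
η = P_out / P_in = 373 / 523 = 0.713 = 71.3%

71.3 %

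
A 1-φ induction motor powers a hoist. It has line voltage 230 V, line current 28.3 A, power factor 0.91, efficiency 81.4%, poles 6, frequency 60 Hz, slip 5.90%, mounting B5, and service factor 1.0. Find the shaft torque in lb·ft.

30.1 lb·ft

P_in = V·I·cosφ = 230 × 28.3 × 0.91 = 5923 W
P_out = η·P_in = 0.814 × 5923 = 4821 W
n_s = 120×60/6 = 1200 rpm; n = 1200×(1−0.059) = 1129 rpm
ω = 2π×1129/60 = 118.2 rad/s
τ = P_out/ω = 4821/118.2 = 40.79 N·m
In lb·ft: 40.79/1.356 = 30.1 lb·ft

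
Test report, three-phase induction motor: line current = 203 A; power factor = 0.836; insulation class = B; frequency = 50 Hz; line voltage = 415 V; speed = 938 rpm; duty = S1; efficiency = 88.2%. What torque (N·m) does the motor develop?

1100 N·m

P_in = √3·V·I·cosφ = 1.732 × 415 × 203 × 0.836 = 121983 W
P_out = η·P_in = 0.882 × 121983 = 107589 W
n = 938 rpm
ω = 2π×938/60 = 98.23 rad/s
τ = P_out/ω = 107589/98.23 = 1100 N·m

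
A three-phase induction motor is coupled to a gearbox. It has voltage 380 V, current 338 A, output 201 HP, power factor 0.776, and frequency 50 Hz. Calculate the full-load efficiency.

86.9 %

P_out = 201 × 746 = 149946 W
P_in = √3·V_L·I_L·cosφ = 1.732 × 380 × 338 × 0.776 = 172627 W
η = P_out / P_in = 149946 / 172627 = 0.869 = 86.9%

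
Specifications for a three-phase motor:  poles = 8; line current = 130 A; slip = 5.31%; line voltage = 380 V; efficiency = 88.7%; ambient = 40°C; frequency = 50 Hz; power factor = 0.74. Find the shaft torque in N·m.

P_in = √3·V·I·cosφ = 1.732 × 380 × 130 × 0.74 = 63315 W
P_out = η·P_in = 0.887 × 63315 = 56160 W
n_s = 120×50/8 = 750 rpm; n = 750×(1−0.0531) = 710 rpm
ω = 2π×710/60 = 74.35 rad/s
τ = P_out/ω = 56160/74.35 = 755 N·m

755 N·m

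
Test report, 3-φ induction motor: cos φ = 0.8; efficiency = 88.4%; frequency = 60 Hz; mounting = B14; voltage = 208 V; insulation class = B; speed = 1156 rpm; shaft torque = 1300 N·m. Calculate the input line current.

ω = 2π×1156/60 = 121.1 rad/s; P_out = τω = 1300 × 121.1 = 157430 W
P_in = P_out / η = 157430 / 0.884 = 178088 W
I_L = P_in / (√3·V_L·cosφ) = 178088 / (1.732 × 208 × 0.8) = 618 A

618 A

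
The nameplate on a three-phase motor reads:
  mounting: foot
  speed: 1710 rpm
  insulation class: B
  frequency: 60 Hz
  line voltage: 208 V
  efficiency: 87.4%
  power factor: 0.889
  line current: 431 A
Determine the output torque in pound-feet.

497 lb·ft

P_in = √3·V·I·cosφ = 1.732 × 208 × 431 × 0.889 = 138035 W
P_out = η·P_in = 0.874 × 138035 = 120643 W
n = 1710 rpm
ω = 2π×1710/60 = 179.1 rad/s
τ = P_out/ω = 120643/179.1 = 673.6 N·m
In lb·ft: 673.6/1.356 = 497 lb·ft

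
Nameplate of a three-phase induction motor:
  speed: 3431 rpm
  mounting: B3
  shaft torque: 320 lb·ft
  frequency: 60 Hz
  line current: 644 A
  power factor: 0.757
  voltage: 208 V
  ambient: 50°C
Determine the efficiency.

τ = 320 lb·ft × 1.356 = 433.9 N·m
ω = 2π × 3431/60 = 359.3 rad/s; P_out = τω = 433.9 × 359.3 = 155900 W
P_in = √3·V_L·I_L·cosφ = 1.732 × 208 × 644 × 0.757 = 175628 W
η = P_out / P_in = 155900 / 175628 = 0.888 = 88.8%

88.8 %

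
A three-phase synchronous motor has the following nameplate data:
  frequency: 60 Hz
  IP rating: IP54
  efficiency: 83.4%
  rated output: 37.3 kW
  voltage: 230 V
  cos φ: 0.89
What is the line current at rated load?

126 A

P_out = 37.3 kW = 37300 W
P_in = P_out / η = 37300 / 0.834 = 44724 W
I_L = P_in / (√3·V_L·cosφ) = 44724 / (1.732 × 230 × 0.89) = 126 A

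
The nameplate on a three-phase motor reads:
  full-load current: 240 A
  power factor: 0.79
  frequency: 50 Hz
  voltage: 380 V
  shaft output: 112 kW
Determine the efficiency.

P_out = 112 kW = 112000 W
P_in = √3·V_L·I_L·cosφ = 1.732 × 380 × 240 × 0.79 = 124787 W
η = P_out / P_in = 112000 / 124787 = 0.898 = 89.8%

89.8 %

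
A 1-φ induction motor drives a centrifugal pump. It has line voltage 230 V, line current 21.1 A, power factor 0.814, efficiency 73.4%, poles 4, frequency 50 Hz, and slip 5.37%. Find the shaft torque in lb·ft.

P_in = V·I·cosφ = 230 × 21.1 × 0.814 = 3950 W
P_out = η·P_in = 0.734 × 3950 = 2899 W
n_s = 120×50/4 = 1500 rpm; n = 1500×(1−0.0537) = 1419 rpm
ω = 2π×1419/60 = 148.6 rad/s
τ = P_out/ω = 2899/148.6 = 19.51 N·m
In lb·ft: 19.51/1.356 = 14.4 lb·ft

14.4 lb·ft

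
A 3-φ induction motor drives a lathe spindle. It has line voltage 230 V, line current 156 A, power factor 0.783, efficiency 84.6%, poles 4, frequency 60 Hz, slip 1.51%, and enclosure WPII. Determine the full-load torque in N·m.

222 N·m

P_in = √3·V·I·cosφ = 1.732 × 230 × 156 × 0.783 = 48659 W
P_out = η·P_in = 0.846 × 48659 = 41166 W
n_s = 120×60/4 = 1800 rpm; n = 1800×(1−0.0151) = 1773 rpm
ω = 2π×1773/60 = 185.7 rad/s
τ = P_out/ω = 41166/185.7 = 222 N·m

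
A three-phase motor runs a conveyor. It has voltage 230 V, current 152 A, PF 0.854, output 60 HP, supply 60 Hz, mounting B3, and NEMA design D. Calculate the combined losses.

P_in = √3·V·I·cosφ = 1.732×230×152×0.854 = 51710 W
P_out = 60×746 = 44760 W
Losses = P_in − P_out = 51710 − 44760 = 6950 W

6.95 kW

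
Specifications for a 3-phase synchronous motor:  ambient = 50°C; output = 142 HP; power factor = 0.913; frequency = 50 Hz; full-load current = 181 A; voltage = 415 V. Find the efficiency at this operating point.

P_out = 142 × 746 = 105932 W
P_in = √3·V_L·I_L·cosφ = 1.732 × 415 × 181 × 0.913 = 118781 W
η = P_out / P_in = 105932 / 118781 = 0.892 = 89.2%

89.2 %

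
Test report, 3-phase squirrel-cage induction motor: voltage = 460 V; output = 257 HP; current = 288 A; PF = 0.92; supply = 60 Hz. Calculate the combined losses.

19.4 kW

P_in = √3·V·I·cosφ = 1.732×460×288×0.92 = 211099 W
P_out = 257×746 = 191722 W
Losses = P_in − P_out = 211099 − 191722 = 19377 W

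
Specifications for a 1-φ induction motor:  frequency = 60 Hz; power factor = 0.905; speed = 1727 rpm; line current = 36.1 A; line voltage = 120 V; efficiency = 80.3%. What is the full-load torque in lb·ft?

P_in = V·I·cosφ = 120 × 36.1 × 0.905 = 3920 W
P_out = η·P_in = 0.803 × 3920 = 3148 W
n = 1727 rpm
ω = 2π×1727/60 = 180.9 rad/s
τ = P_out/ω = 3148/180.9 = 17.4 N·m
In lb·ft: 17.4/1.356 = 12.8 lb·ft

12.8 lb·ft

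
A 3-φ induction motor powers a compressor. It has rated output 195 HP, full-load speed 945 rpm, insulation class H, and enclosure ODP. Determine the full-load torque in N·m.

1470 N·m

P_out = 195 × 746 = 145470 W
ω = 2π × 945/60 = 98.96 rad/s
τ = P_out/ω = 145470/98.96 = 1470 N·m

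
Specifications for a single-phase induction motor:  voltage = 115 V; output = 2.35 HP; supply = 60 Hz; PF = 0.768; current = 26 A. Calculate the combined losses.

P_in = V·I·cosφ = 115×26×0.768 = 2296 W
P_out = 2.35×746 = 1753 W
Losses = P_in − P_out = 2296 − 1753 = 543 W

543 W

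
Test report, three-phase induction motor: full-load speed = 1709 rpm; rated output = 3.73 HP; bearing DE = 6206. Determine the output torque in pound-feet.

P_out = 3.73 × 746 = 2783 W
ω = 2π × 1709/60 = 179 rad/s
τ = P_out/ω = 2783/179 = 15.55 N·m
In lb·ft: 15.55/1.356 = 11.5 lb·ft

11.5 lb·ft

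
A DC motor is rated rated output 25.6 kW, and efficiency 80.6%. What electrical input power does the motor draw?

31.8 kW

P_out = 25600 W
P_in = P_out/η = 25600/0.806 = 31762 W = 31.8 kW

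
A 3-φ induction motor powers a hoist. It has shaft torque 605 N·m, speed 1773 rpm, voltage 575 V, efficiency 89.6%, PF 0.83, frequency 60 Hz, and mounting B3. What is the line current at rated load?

ω = 2π×1773/60 = 185.7 rad/s; P_out = τω = 605 × 185.7 = 112349 W
P_in = P_out / η = 112349 / 0.896 = 125390 W
I_L = P_in / (√3·V_L·cosφ) = 125390 / (1.732 × 575 × 0.83) = 152 A

152 A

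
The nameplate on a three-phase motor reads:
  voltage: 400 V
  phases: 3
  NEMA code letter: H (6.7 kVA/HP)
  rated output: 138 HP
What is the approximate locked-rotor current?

1330 A

S_LR = 6.7 × 138 = 924.6 kVA
I_LR = S_LR/(√3·V_L) = 924600/(1.732×400) = 1330 A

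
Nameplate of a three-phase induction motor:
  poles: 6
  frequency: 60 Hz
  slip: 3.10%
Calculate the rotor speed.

1163 rpm

n_s = 120f/p = 120×60/6 = 1200 rpm
n = n_s(1 − s) = 1200 × (1 − 0.031) = 1163 rpm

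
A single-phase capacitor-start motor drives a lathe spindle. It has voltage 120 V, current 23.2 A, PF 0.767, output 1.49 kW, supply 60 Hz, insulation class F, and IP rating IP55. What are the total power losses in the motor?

P_in = V·I·cosφ = 120×23.2×0.767 = 2135 W
P_out = 1490 W
Losses = P_in − P_out = 2135 − 1490 = 645 W

645 W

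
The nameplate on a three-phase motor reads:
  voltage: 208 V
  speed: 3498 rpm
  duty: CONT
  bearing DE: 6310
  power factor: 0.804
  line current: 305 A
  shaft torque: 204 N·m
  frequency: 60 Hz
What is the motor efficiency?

ω = 2π × 3498/60 = 366.3 rad/s; P_out = τω = 204 × 366.3 = 74725 W
P_in = √3·V_L·I_L·cosφ = 1.732 × 208 × 305 × 0.804 = 88342 W
η = P_out / P_in = 74725 / 88342 = 0.846 = 84.6%

84.6 %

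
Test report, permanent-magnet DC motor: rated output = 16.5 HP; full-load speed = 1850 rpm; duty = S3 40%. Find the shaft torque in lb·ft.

46.9 lb·ft

P_out = 16.5 × 746 = 12309 W
ω = 2π × 1850/60 = 193.7 rad/s
τ = P_out/ω = 12309/193.7 = 63.55 N·m
In lb·ft: 63.55/1.356 = 46.9 lb·ft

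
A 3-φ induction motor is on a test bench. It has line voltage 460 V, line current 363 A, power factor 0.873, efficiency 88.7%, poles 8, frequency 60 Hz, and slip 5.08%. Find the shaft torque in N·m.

2500 N·m

P_in = √3·V·I·cosφ = 1.732 × 460 × 363 × 0.873 = 252480 W
P_out = η·P_in = 0.887 × 252480 = 223950 W
n_s = 120×60/8 = 900 rpm; n = 900×(1−0.0508) = 854 rpm
ω = 2π×854/60 = 89.43 rad/s
τ = P_out/ω = 223950/89.43 = 2500 N·m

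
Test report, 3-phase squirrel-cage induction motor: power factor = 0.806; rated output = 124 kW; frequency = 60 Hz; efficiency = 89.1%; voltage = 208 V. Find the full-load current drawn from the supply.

P_out = 124 kW = 124000 W
P_in = P_out / η = 124000 / 0.891 = 139169 W
I_L = P_in / (√3·V_L·cosφ) = 139169 / (1.732 × 208 × 0.806) = 479 A

479 A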